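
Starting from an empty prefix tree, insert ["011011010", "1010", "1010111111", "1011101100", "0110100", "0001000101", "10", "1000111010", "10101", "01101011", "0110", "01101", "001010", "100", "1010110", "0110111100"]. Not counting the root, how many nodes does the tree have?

Trace insertions, counting only characters that open a new branch:
  "011011010" → 9 new (0, 1, 1, 0, 1, 1, 0, 1, 0)
  "1010" → 4 new (1, 0, 1, 0)
  "1010111111" → prefix "1010" already present; 6 new (1, 1, 1, 1, 1, 1)
  "1011101100" → prefix "101" already present; 7 new (1, 1, 0, 1, 1, 0, 0)
  "0110100" → prefix "01101" already present; 2 new (0, 0)
  "0001000101" → prefix "0" already present; 9 new (0, 0, 1, 0, 0, 0, 1, 0, 1)
  "10" → prefix "10" already present; 0 new (none)
  "1000111010" → prefix "10" already present; 8 new (0, 0, 1, 1, 1, 0, 1, 0)
  "10101" → prefix "10101" already present; 0 new (none)
  "01101011" → prefix "011010" already present; 2 new (1, 1)
  "0110" → prefix "0110" already present; 0 new (none)
  "01101" → prefix "01101" already present; 0 new (none)
  "001010" → prefix "00" already present; 4 new (1, 0, 1, 0)
  "100" → prefix "100" already present; 0 new (none)
  "1010110" → prefix "101011" already present; 1 new (0)
  "0110111100" → prefix "011011" already present; 4 new (1, 1, 0, 0)
Total nodes = 9 + 4 + 6 + 7 + 2 + 9 + 0 + 8 + 0 + 2 + 0 + 0 + 4 + 0 + 1 + 4 = 56

56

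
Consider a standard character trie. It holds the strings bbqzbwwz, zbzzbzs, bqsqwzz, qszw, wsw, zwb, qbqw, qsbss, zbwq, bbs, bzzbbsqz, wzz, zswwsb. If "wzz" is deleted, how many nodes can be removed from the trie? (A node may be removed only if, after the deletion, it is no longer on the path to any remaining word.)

2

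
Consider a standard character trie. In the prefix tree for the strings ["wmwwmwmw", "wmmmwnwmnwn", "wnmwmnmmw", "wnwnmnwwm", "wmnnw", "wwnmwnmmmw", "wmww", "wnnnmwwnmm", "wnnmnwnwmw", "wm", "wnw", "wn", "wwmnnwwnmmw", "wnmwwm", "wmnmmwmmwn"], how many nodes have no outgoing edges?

11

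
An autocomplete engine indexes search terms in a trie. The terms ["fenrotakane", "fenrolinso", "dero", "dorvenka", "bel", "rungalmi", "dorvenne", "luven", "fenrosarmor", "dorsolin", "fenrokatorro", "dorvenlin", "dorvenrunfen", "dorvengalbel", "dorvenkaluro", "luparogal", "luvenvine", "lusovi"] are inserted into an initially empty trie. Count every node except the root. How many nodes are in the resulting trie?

Count nodes per top-level branch (shared prefixes stored once):
  'b'-branch (bel): 3 nodes
  'd'-branch (dero, dorsolin, dorvengalbel, dorvenka, dorvenkaluro, dorvenlin, dorvenne, dorvenrunfen): 37 nodes
  'f'-branch (fenrokatorro, fenrolinso, fenrosarmor, fenrotakane): 29 nodes
  'l'-branch (luparogal, lusovi, luven, luvenvine): 20 nodes
  'r'-branch (rungalmi): 8 nodes
Sum: 97

97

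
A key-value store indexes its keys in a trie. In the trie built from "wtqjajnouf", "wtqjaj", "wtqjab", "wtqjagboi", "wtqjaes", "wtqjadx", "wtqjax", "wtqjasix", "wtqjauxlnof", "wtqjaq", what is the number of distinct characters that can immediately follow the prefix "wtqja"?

Follow the path "wtqja" to its node, then look at its outgoing edges.
Characters that immediately follow "wtqja" among the stored strings: {b, d, e, g, j, q, s, u, x}.
That node has 9 child edges.

9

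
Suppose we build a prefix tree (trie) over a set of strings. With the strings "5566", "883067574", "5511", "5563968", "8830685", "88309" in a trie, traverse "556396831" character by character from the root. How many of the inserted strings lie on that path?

Walk "556396831" from the root; an end-of-word marker is hit whenever a stored word is a prefix of "556396831".
Prefixes of the query that are stored words: "5563968"
Count: 1

1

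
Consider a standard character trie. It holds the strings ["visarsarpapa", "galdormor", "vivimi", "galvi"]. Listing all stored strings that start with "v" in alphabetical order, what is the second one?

vivimi

Filter for "v…" and sort: "visarsarpapa", "vivimi"
The 2nd is vivimi.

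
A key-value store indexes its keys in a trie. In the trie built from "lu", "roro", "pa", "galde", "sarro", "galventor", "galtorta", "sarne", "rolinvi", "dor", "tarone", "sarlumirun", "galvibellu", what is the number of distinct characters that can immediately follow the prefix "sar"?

3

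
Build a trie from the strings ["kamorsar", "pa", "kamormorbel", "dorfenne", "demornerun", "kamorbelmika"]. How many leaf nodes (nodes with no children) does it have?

6

A leaf is a node with no children — equivalently, the end of a word that is not a proper prefix of any other stored word.
Those words: "demornerun", "dorfenne", "kamorbelmika", "kamormorbel", "kamorsar", "pa"
Leaf count: 6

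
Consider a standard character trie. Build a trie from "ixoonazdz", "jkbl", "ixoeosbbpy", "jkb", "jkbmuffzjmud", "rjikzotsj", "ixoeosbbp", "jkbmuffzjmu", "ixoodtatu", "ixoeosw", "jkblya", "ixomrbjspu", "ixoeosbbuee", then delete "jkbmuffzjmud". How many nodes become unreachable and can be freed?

Walk "jkbmuffzjmud" from the leaf back toward the root, removing each node that no remaining word uses.
The suffix "d" (1 node) is used only by "jkbmuffzjmud"; "jkbmuffzjmu" is itself a stored word, so pruning stops there.
Nodes removed: 1

1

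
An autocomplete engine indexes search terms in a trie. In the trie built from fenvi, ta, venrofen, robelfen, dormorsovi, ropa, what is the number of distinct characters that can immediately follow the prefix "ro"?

2

The children of the "ro" node are the distinct next characters among strings starting with "ro".
Distinct next characters after "ro": b, p.
That node has 2 child edges.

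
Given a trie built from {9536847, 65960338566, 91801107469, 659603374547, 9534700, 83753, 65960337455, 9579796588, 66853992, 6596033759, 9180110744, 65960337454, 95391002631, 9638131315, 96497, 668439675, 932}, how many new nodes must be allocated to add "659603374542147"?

4

The longest prefix of "659603374542147" already in the trie is "65960337454" (length 11).
So 15 − 11 = 4 new nodes.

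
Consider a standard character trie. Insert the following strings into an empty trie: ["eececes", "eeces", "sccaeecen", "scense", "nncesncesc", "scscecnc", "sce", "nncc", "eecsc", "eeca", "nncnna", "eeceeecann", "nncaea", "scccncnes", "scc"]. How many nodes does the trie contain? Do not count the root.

59

Insert word by word; a character creates a node only if that edge doesn't already exist:
  "eececes" → 7 new (e, e, c, e, c, e, s)
  "eeces" → prefix "eece" already present; 1 new (s)
  "sccaeecen" → 9 new (s, c, c, a, e, e, c, e, n)
  "scense" → prefix "sc" already present; 4 new (e, n, s, e)
  "nncesncesc" → 10 new (n, n, c, e, s, n, c, e, s, c)
  "scscecnc" → prefix "sc" already present; 6 new (s, c, e, c, n, c)
  "sce" → prefix "sce" already present; 0 new (none)
  "nncc" → prefix "nnc" already present; 1 new (c)
  "eecsc" → prefix "eec" already present; 2 new (s, c)
  "eeca" → prefix "eec" already present; 1 new (a)
  "nncnna" → prefix "nnc" already present; 3 new (n, n, a)
  "eeceeecann" → prefix "eece" already present; 6 new (e, e, c, a, n, n)
  "nncaea" → prefix "nnc" already present; 3 new (a, e, a)
  "scccncnes" → prefix "scc" already present; 6 new (c, n, c, n, e, s)
  "scc" → prefix "scc" already present; 0 new (none)
Total nodes = 7 + 1 + 9 + 4 + 10 + 6 + 0 + 1 + 2 + 1 + 3 + 6 + 3 + 6 + 0 = 59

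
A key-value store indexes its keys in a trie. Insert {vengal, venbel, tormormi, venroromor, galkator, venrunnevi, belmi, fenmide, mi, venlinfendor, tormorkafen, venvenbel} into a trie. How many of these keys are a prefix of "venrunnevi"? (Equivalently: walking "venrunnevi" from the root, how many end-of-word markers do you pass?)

Check each prefix of "venrunnevi" against the stored set — each match is an end-marker on the path.
Prefixes of the query that are stored words: "venrunnevi"
Count: 1

1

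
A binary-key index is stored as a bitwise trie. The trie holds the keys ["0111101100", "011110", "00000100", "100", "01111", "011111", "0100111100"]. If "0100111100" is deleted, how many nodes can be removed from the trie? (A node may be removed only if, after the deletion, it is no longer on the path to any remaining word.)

After clearing the end-marker at "0100111100", prune upward until reaching a node still needed by another word.
The suffix "00111100" (8 nodes) is used only by "0100111100"; the node for "01" still has the child "1", so pruning stops there.
Nodes removed: 8

8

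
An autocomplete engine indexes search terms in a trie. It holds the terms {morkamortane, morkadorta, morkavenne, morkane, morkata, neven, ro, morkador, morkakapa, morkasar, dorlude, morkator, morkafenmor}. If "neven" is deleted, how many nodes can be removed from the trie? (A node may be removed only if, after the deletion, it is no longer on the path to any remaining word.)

5

After clearing the end-marker at "neven", prune upward until reaching a node still needed by another word.
No other word shares any prefix with "neven", so all 5 of its nodes go.
Nodes removed: 5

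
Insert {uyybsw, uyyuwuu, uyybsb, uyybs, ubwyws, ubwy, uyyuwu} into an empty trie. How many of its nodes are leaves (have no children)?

Leaves are exactly the stored words that no other stored word extends.
Those words: "ubwyws", "uyybsb", "uyybsw", "uyyuwuu"
Leaf count: 4

4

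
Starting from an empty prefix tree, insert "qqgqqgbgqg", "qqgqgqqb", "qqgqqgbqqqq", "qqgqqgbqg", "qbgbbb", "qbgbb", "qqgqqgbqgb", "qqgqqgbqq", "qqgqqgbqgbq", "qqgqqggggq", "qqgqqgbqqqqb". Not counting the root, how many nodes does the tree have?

31

Trie structure (* marks end of a word):
(root)
└─ q
   ├─ b
   │  └─ g
   │     └─ b
   │        └─ b *
   │           └─ b *
   └─ q
      └─ g
         └─ q
            ├─ g
            │  └─ q
            │     └─ q
            │        └─ b *
            └─ q
               └─ g
                  ├─ b
                  │  ├─ g
                  │  │  └─ q
                  │  │     └─ g *
                  │  └─ q
                  │     ├─ g *
                  │     │  └─ b *
                  │     │     └─ q *
                  │     └─ q *
                  │        └─ q
                  │           └─ q *
                  │              └─ b *
                  └─ g
                     └─ g
                        └─ g
                           └─ q *
Counting every labelled node above: 31.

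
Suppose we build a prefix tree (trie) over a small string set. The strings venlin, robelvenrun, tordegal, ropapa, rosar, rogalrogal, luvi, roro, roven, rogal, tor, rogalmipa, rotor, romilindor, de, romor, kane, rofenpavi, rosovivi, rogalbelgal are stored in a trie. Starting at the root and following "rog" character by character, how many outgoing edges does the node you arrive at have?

1

Follow the path "rog" to its node, then look at its outgoing edges.
Characters that immediately follow "rog" among the stored strings: {a}.
That node has 1 child edge.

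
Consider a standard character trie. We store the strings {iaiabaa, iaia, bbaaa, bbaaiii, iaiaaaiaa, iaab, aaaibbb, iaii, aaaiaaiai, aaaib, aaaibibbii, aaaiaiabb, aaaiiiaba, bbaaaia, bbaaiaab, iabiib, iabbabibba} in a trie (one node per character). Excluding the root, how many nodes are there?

65

Trace insertions, counting only characters that open a new branch:
  "iaiabaa" → 7 new (i, a, i, a, b, a, a)
  "iaia" → prefix "iaia" already present; 0 new (none)
  "bbaaa" → 5 new (b, b, a, a, a)
  "bbaaiii" → prefix "bbaa" already present; 3 new (i, i, i)
  "iaiaaaiaa" → prefix "iaia" already present; 5 new (a, a, i, a, a)
  "iaab" → prefix "ia" already present; 2 new (a, b)
  "aaaibbb" → 7 new (a, a, a, i, b, b, b)
  "iaii" → prefix "iai" already present; 1 new (i)
  "aaaiaaiai" → prefix "aaai" already present; 5 new (a, a, i, a, i)
  "aaaib" → prefix "aaaib" already present; 0 new (none)
  "aaaibibbii" → prefix "aaaib" already present; 5 new (i, b, b, i, i)
  "aaaiaiabb" → prefix "aaaia" already present; 4 new (i, a, b, b)
  "aaaiiiaba" → prefix "aaai" already present; 5 new (i, i, a, b, a)
  "bbaaaia" → prefix "bbaaa" already present; 2 new (i, a)
  "bbaaiaab" → prefix "bbaai" already present; 3 new (a, a, b)
  "iabiib" → prefix "ia" already present; 4 new (b, i, i, b)
  "iabbabibba" → prefix "iab" already present; 7 new (b, a, b, i, b, b, a)
Total nodes = 7 + 0 + 5 + 3 + 5 + 2 + 7 + 1 + 5 + 0 + 5 + 4 + 5 + 2 + 3 + 4 + 7 = 65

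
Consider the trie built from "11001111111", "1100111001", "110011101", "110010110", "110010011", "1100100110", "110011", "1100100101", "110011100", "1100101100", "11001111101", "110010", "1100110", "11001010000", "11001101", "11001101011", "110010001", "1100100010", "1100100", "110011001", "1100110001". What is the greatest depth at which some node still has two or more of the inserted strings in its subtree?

Equivalently: take the maximum, over all pairs, of their longest common prefix length.
"110010001" and "1100100010" agree on "110010001" (9 characters) before diverging; nothing deeper is shared.
Longest shared-prefix length: 9

9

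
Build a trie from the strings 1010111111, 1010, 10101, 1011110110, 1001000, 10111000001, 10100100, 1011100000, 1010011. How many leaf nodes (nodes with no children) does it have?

6

Leaves are exactly the stored words that no other stored word extends.
Those words: "1001000", "10100100", "1010011", "1010111111", "10111000001", "1011110110"
Leaf count: 6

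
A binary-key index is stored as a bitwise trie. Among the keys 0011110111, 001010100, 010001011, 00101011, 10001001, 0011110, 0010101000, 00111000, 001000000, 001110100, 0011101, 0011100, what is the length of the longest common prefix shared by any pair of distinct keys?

9

The deepest shared node is where two words last agree before diverging.
"001010100" and "0010101000" agree on "001010100" (9 characters) before diverging; nothing deeper is shared.
Longest shared-prefix length: 9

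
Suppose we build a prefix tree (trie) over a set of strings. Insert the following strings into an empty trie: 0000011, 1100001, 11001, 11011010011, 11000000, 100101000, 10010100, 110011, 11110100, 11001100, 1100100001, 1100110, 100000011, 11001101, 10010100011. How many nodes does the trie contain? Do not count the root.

For each word, the new-node count is its length minus the longest prefix already in the trie:
  "0000011" → 7 new (0, 0, 0, 0, 0, 1, 1)
  "1100001" → 7 new (1, 1, 0, 0, 0, 0, 1)
  "11001" → prefix "1100" already present; 1 new (1)
  "11011010011" → prefix "110" already present; 8 new (1, 1, 0, 1, 0, 0, 1, 1)
  "11000000" → prefix "110000" already present; 2 new (0, 0)
  "100101000" → prefix "1" already present; 8 new (0, 0, 1, 0, 1, 0, 0, 0)
  "10010100" → prefix "10010100" already present; 0 new (none)
  "110011" → prefix "11001" already present; 1 new (1)
  "11110100" → prefix "11" already present; 6 new (1, 1, 0, 1, 0, 0)
  "11001100" → prefix "110011" already present; 2 new (0, 0)
  "1100100001" → prefix "11001" already present; 5 new (0, 0, 0, 0, 1)
  "1100110" → prefix "1100110" already present; 0 new (none)
  "100000011" → prefix "100" already present; 6 new (0, 0, 0, 0, 1, 1)
  "11001101" → prefix "1100110" already present; 1 new (1)
  "10010100011" → prefix "100101000" already present; 2 new (1, 1)
Total nodes = 7 + 7 + 1 + 8 + 2 + 8 + 0 + 1 + 6 + 2 + 5 + 0 + 6 + 1 + 2 = 56

56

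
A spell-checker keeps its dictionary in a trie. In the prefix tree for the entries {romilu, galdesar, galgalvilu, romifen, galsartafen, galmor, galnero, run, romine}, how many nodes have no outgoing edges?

A leaf is a node with no children — equivalently, the end of a word that is not a proper prefix of any other stored word.
Those words: "galdesar", "galgalvilu", "galmor", "galnero", "galsartafen", "romifen", "romilu", "romine", "run"
Leaf count: 9

9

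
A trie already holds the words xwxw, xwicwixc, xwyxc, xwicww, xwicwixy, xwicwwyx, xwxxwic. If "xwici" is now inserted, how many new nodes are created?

"xwic" is already a path in the trie; the remaining "i" must be added.
Each of the 1 remaining characters creates one node.

1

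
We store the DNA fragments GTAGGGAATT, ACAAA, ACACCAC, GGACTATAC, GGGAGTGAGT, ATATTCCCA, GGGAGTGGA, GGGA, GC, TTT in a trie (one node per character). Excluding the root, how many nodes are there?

49

For each word, the new-node count is its length minus the longest prefix already in the trie:
  "GTAGGGAATT" → 10 new (G, T, A, G, G, G, A, A, T, T)
  "ACAAA" → 5 new (A, C, A, A, A)
  "ACACCAC" → prefix "ACA" already present; 4 new (C, C, A, C)
  "GGACTATAC" → prefix "G" already present; 8 new (G, A, C, T, A, T, A, C)
  "GGGAGTGAGT" → prefix "GG" already present; 8 new (G, A, G, T, G, A, G, T)
  "ATATTCCCA" → prefix "A" already present; 8 new (T, A, T, T, C, C, C, A)
  "GGGAGTGGA" → prefix "GGGAGTG" already present; 2 new (G, A)
  "GGGA" → prefix "GGGA" already present; 0 new (none)
  "GC" → prefix "G" already present; 1 new (C)
  "TTT" → 3 new (T, T, T)
Total nodes = 10 + 5 + 4 + 8 + 8 + 8 + 2 + 0 + 1 + 3 = 49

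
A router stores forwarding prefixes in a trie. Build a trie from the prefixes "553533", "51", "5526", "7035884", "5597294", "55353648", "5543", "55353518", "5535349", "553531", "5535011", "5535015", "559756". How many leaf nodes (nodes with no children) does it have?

A leaf is a node with no children — equivalently, the end of a word that is not a proper prefix of any other stored word.
Those words: "51", "5526", "5535011", "5535015", "553531", "553533", "5535349", "55353518", "55353648", "5543", "5597294", "559756", "7035884"
Leaf count: 13

13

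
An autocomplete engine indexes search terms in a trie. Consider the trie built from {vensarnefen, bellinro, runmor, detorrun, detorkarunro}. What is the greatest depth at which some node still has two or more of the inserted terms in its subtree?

5

Equivalently: take the maximum, over all pairs, of their longest common prefix length.
e.g. "detorkarunro" and "detorrun" share the prefix "detor" of length 5; no pair shares a longer one.
Longest shared-prefix length: 5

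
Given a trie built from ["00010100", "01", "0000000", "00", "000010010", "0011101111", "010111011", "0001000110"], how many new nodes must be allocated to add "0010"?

1

Walking "0010" from the root, the first 3 characters ("001") follow existing edges; "0" is the first miss.
Each of the 1 remaining characters creates one node.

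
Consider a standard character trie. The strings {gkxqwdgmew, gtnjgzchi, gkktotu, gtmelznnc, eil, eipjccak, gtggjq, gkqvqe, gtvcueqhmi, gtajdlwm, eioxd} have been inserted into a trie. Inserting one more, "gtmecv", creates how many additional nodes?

Walking "gtmecv" from the root, the first 4 characters ("gtme") follow existing edges; "c" is the first miss.
New nodes needed: |"gtmecv"| − 4 = 6 − 4 = 2.

2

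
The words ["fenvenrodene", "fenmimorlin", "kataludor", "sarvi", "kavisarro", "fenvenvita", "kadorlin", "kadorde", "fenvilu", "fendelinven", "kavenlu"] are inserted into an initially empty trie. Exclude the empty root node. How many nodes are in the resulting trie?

For each word, the new-node count is its length minus the longest prefix already in the trie:
  "fenvenrodene" → 12 new (f, e, n, v, e, n, r, o, d, e, n, e)
  "fenmimorlin" → prefix "fen" already present; 8 new (m, i, m, o, r, l, i, n)
  "kataludor" → 9 new (k, a, t, a, l, u, d, o, r)
  "sarvi" → 5 new (s, a, r, v, i)
  "kavisarro" → prefix "ka" already present; 7 new (v, i, s, a, r, r, o)
  "fenvenvita" → prefix "fenven" already present; 4 new (v, i, t, a)
  "kadorlin" → prefix "ka" already present; 6 new (d, o, r, l, i, n)
  "kadorde" → prefix "kador" already present; 2 new (d, e)
  "fenvilu" → prefix "fenv" already present; 3 new (i, l, u)
  "fendelinven" → prefix "fen" already present; 8 new (d, e, l, i, n, v, e, n)
  "kavenlu" → prefix "kav" already present; 4 new (e, n, l, u)
Total nodes = 12 + 8 + 9 + 5 + 7 + 4 + 6 + 2 + 3 + 8 + 4 = 68

68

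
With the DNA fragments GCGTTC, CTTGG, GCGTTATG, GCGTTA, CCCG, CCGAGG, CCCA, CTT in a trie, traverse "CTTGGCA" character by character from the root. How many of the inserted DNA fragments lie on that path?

Walk "CTTGGCA" from the root; an end-of-word marker is hit whenever a stored word is a prefix of "CTTGGCA".
Prefixes of the query that are stored words: "CTT", "CTTGG"
Count: 2

2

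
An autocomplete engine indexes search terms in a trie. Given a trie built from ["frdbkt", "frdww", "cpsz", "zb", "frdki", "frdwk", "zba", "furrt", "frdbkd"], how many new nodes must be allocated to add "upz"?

3

No existing word starts with "u", so every character of "upz" needs a new node.
3 − 0 = 3 new nodes.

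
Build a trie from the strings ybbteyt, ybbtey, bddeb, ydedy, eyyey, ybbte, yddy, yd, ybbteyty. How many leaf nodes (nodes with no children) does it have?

5

A leaf is a node with no children — equivalently, the end of a word that is not a proper prefix of any other stored word.
Those words: "bddeb", "eyyey", "ybbteyty", "yddy", "ydedy"
Leaf count: 5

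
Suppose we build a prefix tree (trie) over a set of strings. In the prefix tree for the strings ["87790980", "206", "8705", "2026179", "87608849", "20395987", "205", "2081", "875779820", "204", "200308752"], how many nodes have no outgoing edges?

11

A leaf is a node with no children — equivalently, the end of a word that is not a proper prefix of any other stored word.
Those words: "200308752", "2026179", "20395987", "204", "205", "206", "2081", "8705", "875779820", "87608849", "87790980"
Leaf count: 11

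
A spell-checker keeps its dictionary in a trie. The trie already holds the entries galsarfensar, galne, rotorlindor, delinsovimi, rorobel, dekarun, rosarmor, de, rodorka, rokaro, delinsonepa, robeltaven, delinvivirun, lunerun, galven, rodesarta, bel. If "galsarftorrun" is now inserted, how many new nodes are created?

6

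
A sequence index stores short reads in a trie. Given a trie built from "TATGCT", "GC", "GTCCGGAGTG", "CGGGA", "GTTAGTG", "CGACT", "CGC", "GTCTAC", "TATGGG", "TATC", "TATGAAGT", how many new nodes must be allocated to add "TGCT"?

3

Walking "TGCT" from the root, the first 1 characters ("T") follow existing edges; "G" is the first miss.
New nodes needed: |"TGCT"| − 1 = 4 − 1 = 3.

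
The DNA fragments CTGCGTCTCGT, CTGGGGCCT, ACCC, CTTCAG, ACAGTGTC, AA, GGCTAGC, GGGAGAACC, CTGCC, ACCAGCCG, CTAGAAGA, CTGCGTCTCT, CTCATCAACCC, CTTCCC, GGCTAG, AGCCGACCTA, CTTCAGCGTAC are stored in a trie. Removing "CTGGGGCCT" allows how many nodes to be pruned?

6

Walk "CTGGGGCCT" from the leaf back toward the root, removing each node that no remaining word uses.
The suffix "GGGCCT" (6 nodes) is used only by "CTGGGGCCT"; the node for "CTG" still has the child "C", so pruning stops there.
Nodes removed: 6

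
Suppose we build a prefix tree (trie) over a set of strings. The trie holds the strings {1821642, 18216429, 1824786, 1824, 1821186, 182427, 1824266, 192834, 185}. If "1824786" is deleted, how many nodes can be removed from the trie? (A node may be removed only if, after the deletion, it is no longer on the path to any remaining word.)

A node on "1824786"'s path can go only if nothing else ends at it or branches off below it.
The suffix "786" (3 nodes) is used only by "1824786"; the node for "1824" still has the child "2", so pruning stops there.
Nodes removed: 3

3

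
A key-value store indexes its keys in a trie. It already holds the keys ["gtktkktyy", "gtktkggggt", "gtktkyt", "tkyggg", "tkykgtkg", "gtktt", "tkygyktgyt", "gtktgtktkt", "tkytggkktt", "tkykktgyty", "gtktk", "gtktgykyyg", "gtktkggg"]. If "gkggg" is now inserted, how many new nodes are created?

4

"g" is already a path in the trie; the remaining "kggg" must be added.
New nodes needed: |"gkggg"| − 1 = 5 − 1 = 4.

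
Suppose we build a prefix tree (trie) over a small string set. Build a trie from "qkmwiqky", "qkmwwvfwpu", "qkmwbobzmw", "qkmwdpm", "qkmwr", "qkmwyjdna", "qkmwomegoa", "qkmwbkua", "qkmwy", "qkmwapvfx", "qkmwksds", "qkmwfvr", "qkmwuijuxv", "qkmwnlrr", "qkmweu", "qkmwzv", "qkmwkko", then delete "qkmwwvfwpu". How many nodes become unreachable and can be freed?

A node on "qkmwwvfwpu"'s path can go only if nothing else ends at it or branches off below it.
The suffix "wvfwpu" (6 nodes) is used only by "qkmwwvfwpu"; the node for "qkmw" still has the child "i", so pruning stops there.
Nodes removed: 6

6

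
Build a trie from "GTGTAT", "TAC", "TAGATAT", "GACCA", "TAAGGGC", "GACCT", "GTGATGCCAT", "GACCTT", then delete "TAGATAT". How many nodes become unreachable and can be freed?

Walk "TAGATAT" from the leaf back toward the root, removing each node that no remaining word uses.
The suffix "GATAT" (5 nodes) is used only by "TAGATAT"; the node for "TA" still has the child "C", so pruning stops there.
Nodes removed: 5

5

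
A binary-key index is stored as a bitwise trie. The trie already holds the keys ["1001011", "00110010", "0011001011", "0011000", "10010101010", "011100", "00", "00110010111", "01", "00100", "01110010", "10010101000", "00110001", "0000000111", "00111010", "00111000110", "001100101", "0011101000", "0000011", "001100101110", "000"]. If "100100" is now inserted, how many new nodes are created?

"10010" is already a path in the trie; the remaining "0" must be added.
New nodes needed: |"100100"| − 5 = 6 − 5 = 1.

1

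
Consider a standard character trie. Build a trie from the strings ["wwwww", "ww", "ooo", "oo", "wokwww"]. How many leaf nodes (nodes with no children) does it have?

A leaf is a node with no children — equivalently, the end of a word that is not a proper prefix of any other stored word.
Those words: "ooo", "wokwww", "wwwww"
Leaf count: 3

3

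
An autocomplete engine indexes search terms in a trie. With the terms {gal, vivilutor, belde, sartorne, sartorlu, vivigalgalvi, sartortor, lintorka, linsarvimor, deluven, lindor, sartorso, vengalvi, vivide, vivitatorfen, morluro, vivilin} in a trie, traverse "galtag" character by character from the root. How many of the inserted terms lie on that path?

Traverse "galtag" character by character; count nodes along the way that are marked as word ends.
Prefixes of the query that are stored words: "gal"
Count: 1

1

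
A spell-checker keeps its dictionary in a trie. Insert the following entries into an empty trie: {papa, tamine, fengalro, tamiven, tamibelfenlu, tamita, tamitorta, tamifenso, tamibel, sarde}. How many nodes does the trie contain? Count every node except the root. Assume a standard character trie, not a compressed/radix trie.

Trace insertions, counting only characters that open a new branch:
  "papa" → 4 new (p, a, p, a)
  "tamine" → 6 new (t, a, m, i, n, e)
  "fengalro" → 8 new (f, e, n, g, a, l, r, o)
  "tamiven" → prefix "tami" already present; 3 new (v, e, n)
  "tamibelfenlu" → prefix "tami" already present; 8 new (b, e, l, f, e, n, l, u)
  "tamita" → prefix "tami" already present; 2 new (t, a)
  "tamitorta" → prefix "tamit" already present; 4 new (o, r, t, a)
  "tamifenso" → prefix "tami" already present; 5 new (f, e, n, s, o)
  "tamibel" → prefix "tamibel" already present; 0 new (none)
  "sarde" → 5 new (s, a, r, d, e)
Total nodes = 4 + 6 + 8 + 3 + 8 + 2 + 4 + 5 + 0 + 5 = 45

45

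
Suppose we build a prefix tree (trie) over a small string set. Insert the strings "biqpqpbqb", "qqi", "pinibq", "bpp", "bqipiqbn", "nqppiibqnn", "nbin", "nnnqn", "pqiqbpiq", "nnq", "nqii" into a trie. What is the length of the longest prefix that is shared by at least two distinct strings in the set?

2

Equivalently: take the maximum, over all pairs, of their longest common prefix length.
e.g. "nnnqn" and "nnq" share the prefix "nn" of length 2; no pair shares a longer one.
Longest shared-prefix length: 2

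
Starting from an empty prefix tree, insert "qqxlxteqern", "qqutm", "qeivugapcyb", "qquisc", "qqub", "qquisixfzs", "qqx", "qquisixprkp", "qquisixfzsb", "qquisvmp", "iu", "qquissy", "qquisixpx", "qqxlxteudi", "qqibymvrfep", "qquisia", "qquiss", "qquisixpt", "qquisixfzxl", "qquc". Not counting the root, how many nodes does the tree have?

63

Insert word by word; a character creates a node only if that edge doesn't already exist:
  "qqxlxteqern" → 11 new (q, q, x, l, x, t, e, q, e, r, n)
  "qqutm" → prefix "qq" already present; 3 new (u, t, m)
  "qeivugapcyb" → prefix "q" already present; 10 new (e, i, v, u, g, a, p, c, y, b)
  "qquisc" → prefix "qqu" already present; 3 new (i, s, c)
  "qqub" → prefix "qqu" already present; 1 new (b)
  "qquisixfzs" → prefix "qquis" already present; 5 new (i, x, f, z, s)
  "qqx" → prefix "qqx" already present; 0 new (none)
  "qquisixprkp" → prefix "qquisix" already present; 4 new (p, r, k, p)
  "qquisixfzsb" → prefix "qquisixfzs" already present; 1 new (b)
  "qquisvmp" → prefix "qquis" already present; 3 new (v, m, p)
  "iu" → 2 new (i, u)
  "qquissy" → prefix "qquis" already present; 2 new (s, y)
  "qquisixpx" → prefix "qquisixp" already present; 1 new (x)
  "qqxlxteudi" → prefix "qqxlxte" already present; 3 new (u, d, i)
  "qqibymvrfep" → prefix "qq" already present; 9 new (i, b, y, m, v, r, f, e, p)
  "qquisia" → prefix "qquisi" already present; 1 new (a)
  "qquiss" → prefix "qquiss" already present; 0 new (none)
  "qquisixpt" → prefix "qquisixp" already present; 1 new (t)
  "qquisixfzxl" → prefix "qquisixfz" already present; 2 new (x, l)
  "qquc" → prefix "qqu" already present; 1 new (c)
Total nodes = 11 + 3 + 10 + 3 + 1 + 5 + 0 + 4 + 1 + 3 + 2 + 2 + 1 + 3 + 9 + 1 + 0 + 1 + 2 + 1 = 63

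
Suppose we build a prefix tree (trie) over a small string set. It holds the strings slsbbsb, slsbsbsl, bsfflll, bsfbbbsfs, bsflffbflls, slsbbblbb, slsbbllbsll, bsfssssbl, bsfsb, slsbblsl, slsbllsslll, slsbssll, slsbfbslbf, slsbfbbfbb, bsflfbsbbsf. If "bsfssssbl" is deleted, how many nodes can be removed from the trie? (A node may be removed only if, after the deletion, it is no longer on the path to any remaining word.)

A node on "bsfssssbl"'s path can go only if nothing else ends at it or branches off below it.
The suffix "sssbl" (5 nodes) is used only by "bsfssssbl"; the node for "bsfs" still has the child "b", so pruning stops there.
Nodes removed: 5

5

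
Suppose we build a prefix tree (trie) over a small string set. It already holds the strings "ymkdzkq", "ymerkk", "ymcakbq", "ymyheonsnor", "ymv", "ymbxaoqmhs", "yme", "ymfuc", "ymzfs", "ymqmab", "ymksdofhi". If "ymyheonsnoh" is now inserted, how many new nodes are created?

The longest prefix of "ymyheonsnoh" already in the trie is "ymyheonsno" (length 10).
New nodes needed: |"ymyheonsnoh"| − 10 = 11 − 10 = 1.

1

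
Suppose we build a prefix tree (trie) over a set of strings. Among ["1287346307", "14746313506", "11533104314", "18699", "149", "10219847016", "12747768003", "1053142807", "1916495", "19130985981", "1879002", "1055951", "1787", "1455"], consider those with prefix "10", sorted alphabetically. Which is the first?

DFS of the "10" subtree visits, in order: "10219847016", "1053142807", "1055951"
The 1st is 10219847016.

10219847016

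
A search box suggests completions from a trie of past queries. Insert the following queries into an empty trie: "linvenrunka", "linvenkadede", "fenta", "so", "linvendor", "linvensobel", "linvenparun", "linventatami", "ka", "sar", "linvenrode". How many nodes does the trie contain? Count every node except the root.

Trace insertions, counting only characters that open a new branch:
  "linvenrunka" → 11 new (l, i, n, v, e, n, r, u, n, k, a)
  "linvenkadede" → prefix "linven" already present; 6 new (k, a, d, e, d, e)
  "fenta" → 5 new (f, e, n, t, a)
  "so" → 2 new (s, o)
  "linvendor" → prefix "linven" already present; 3 new (d, o, r)
  "linvensobel" → prefix "linven" already present; 5 new (s, o, b, e, l)
  "linvenparun" → prefix "linven" already present; 5 new (p, a, r, u, n)
  "linventatami" → prefix "linven" already present; 6 new (t, a, t, a, m, i)
  "ka" → 2 new (k, a)
  "sar" → prefix "s" already present; 2 new (a, r)
  "linvenrode" → prefix "linvenr" already present; 3 new (o, d, e)
Total nodes = 11 + 6 + 5 + 2 + 3 + 5 + 5 + 6 + 2 + 2 + 3 = 50

50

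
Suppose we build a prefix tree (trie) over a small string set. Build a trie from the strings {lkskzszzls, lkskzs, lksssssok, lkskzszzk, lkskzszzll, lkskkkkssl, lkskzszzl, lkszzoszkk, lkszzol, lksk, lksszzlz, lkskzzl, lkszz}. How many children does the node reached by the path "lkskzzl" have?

0

Follow the path "lkskzzl" to its node, then look at its outgoing edges.
No stored string extends past "lkskzzl".
That node has 0 child edges.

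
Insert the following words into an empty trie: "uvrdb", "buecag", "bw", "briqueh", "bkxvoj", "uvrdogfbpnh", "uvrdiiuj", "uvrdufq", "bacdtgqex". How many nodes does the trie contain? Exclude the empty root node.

45

Trace insertions, counting only characters that open a new branch:
  "uvrdb" → 5 new (u, v, r, d, b)
  "buecag" → 6 new (b, u, e, c, a, g)
  "bw" → prefix "b" already present; 1 new (w)
  "briqueh" → prefix "b" already present; 6 new (r, i, q, u, e, h)
  "bkxvoj" → prefix "b" already present; 5 new (k, x, v, o, j)
  "uvrdogfbpnh" → prefix "uvrd" already present; 7 new (o, g, f, b, p, n, h)
  "uvrdiiuj" → prefix "uvrd" already present; 4 new (i, i, u, j)
  "uvrdufq" → prefix "uvrd" already present; 3 new (u, f, q)
  "bacdtgqex" → prefix "b" already present; 8 new (a, c, d, t, g, q, e, x)
Total nodes = 5 + 6 + 1 + 6 + 5 + 7 + 4 + 3 + 8 = 45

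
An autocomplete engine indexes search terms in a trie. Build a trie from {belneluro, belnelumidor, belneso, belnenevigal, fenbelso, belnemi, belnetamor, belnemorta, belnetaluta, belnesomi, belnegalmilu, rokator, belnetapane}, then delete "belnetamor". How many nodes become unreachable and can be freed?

3

After clearing the end-marker at "belnetamor", prune upward until reaching a node still needed by another word.
The suffix "mor" (3 nodes) is used only by "belnetamor"; the node for "belneta" still has the child "l", so pruning stops there.
Nodes removed: 3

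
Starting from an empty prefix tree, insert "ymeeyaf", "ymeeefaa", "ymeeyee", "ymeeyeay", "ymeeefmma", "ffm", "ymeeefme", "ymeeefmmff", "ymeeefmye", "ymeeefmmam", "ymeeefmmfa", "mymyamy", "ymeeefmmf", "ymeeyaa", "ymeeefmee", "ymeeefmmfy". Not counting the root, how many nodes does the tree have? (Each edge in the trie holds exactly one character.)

38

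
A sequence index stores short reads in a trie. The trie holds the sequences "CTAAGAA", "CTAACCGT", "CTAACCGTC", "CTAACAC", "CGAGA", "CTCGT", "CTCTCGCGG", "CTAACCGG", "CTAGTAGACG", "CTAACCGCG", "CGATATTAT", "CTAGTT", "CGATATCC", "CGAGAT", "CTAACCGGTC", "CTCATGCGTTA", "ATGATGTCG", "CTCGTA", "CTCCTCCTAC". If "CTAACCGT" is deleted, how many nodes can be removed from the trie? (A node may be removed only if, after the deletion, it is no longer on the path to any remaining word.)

0

A node on "CTAACCGT"'s path can go only if nothing else ends at it or branches off below it.
Every node on "CTAACCGT" is still needed (e.g. by "CTAACCGTC"), so nothing is freed.
Nodes removed: 0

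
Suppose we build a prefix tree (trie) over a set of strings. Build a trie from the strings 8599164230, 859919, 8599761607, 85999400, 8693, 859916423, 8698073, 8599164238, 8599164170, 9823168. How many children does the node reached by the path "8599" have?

Follow the path "8599" to its node, then look at its outgoing edges.
Characters that immediately follow "8599" among the stored strings: {1, 7, 9}.
That node has 3 child edges.

3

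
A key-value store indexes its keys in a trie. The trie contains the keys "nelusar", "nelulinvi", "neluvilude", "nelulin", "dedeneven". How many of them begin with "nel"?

Traverse to the node for "nel", then collect every word in that subtree.
Matches: "nelulin", "nelulinvi", "nelusar", "neluvilude"
Count: 4

4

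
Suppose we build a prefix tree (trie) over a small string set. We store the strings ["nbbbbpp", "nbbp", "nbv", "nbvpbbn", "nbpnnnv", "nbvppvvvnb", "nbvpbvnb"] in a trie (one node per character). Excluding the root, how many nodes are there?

Count nodes per top-level branch (shared prefixes stored once):
  'n'-branch (nbbbbpp, nbbp, nbpnnnv, nbv, nbvpbbn, nbvpbvnb, nbvppvvvnb): 27 nodes
Sum: 27

27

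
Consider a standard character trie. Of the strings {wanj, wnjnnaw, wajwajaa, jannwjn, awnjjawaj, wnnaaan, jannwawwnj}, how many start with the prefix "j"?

Traverse to the node for "j", then collect every word in that subtree.
Matches: "jannwawwnj", "jannwjn"
Count: 2

2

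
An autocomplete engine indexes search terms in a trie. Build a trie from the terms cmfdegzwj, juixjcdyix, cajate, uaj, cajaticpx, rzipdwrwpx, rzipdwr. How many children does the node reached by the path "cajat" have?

2

Walk "cajat" from the root, arriving at one node.
Distinct next characters after "cajat": e, i.
That node has 2 child edges.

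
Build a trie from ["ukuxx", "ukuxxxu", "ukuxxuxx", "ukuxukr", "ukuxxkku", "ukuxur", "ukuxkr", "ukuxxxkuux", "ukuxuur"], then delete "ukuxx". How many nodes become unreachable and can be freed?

A node on "ukuxx"'s path can go only if nothing else ends at it or branches off below it.
Every node on "ukuxx" is still needed (e.g. by "ukuxxxu"), so nothing is freed.
Nodes removed: 0

0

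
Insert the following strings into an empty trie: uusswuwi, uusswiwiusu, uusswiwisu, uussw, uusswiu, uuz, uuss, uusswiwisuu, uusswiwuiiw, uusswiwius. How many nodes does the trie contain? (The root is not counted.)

23

Count nodes per top-level branch (shared prefixes stored once):
  'u'-branch (uuss, uussw, uusswiu, uusswiwisu, uusswiwisuu, uusswiwius, uusswiwiusu, uusswiwuiiw, uusswuwi, uuz): 23 nodes
Sum: 23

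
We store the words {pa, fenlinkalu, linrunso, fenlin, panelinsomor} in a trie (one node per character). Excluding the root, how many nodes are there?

Count nodes per top-level branch (shared prefixes stored once):
  'f'-branch (fenlin, fenlinkalu): 10 nodes
  'l'-branch (linrunso): 8 nodes
  'p'-branch (pa, panelinsomor): 12 nodes
Sum: 30

30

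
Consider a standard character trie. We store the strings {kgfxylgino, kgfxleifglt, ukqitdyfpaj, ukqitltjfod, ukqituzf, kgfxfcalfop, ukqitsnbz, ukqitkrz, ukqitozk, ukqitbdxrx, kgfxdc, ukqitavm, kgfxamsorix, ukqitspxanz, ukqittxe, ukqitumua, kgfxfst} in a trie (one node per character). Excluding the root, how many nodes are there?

84

For each word, the new-node count is its length minus the longest prefix already in the trie:
  "kgfxylgino" → 10 new (k, g, f, x, y, l, g, i, n, o)
  "kgfxleifglt" → prefix "kgfx" already present; 7 new (l, e, i, f, g, l, t)
  "ukqitdyfpaj" → 11 new (u, k, q, i, t, d, y, f, p, a, j)
  "ukqitltjfod" → prefix "ukqit" already present; 6 new (l, t, j, f, o, d)
  "ukqituzf" → prefix "ukqit" already present; 3 new (u, z, f)
  "kgfxfcalfop" → prefix "kgfx" already present; 7 new (f, c, a, l, f, o, p)
  "ukqitsnbz" → prefix "ukqit" already present; 4 new (s, n, b, z)
  "ukqitkrz" → prefix "ukqit" already present; 3 new (k, r, z)
  "ukqitozk" → prefix "ukqit" already present; 3 new (o, z, k)
  "ukqitbdxrx" → prefix "ukqit" already present; 5 new (b, d, x, r, x)
  "kgfxdc" → prefix "kgfx" already present; 2 new (d, c)
  "ukqitavm" → prefix "ukqit" already present; 3 new (a, v, m)
  "kgfxamsorix" → prefix "kgfx" already present; 7 new (a, m, s, o, r, i, x)
  "ukqitspxanz" → prefix "ukqits" already present; 5 new (p, x, a, n, z)
  "ukqittxe" → prefix "ukqit" already present; 3 new (t, x, e)
  "ukqitumua" → prefix "ukqitu" already present; 3 new (m, u, a)
  "kgfxfst" → prefix "kgfxf" already present; 2 new (s, t)
Total nodes = 10 + 7 + 11 + 6 + 3 + 7 + 4 + 3 + 3 + 5 + 2 + 3 + 7 + 5 + 3 + 3 + 2 = 84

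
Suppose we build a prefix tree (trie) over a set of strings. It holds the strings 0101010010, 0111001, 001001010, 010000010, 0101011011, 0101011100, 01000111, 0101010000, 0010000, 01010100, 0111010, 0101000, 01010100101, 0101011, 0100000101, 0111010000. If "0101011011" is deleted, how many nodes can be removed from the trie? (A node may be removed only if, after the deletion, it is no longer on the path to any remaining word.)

3

After clearing the end-marker at "0101011011", prune upward until reaching a node still needed by another word.
The suffix "011" (3 nodes) is used only by "0101011011"; the node for "0101011" still has the child "1", so pruning stops there.
Nodes removed: 3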